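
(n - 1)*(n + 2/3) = n^2 - n/3 - 2/3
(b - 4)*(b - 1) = b^2 - 5*b + 4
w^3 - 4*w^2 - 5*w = w*(w - 5)*(w + 1)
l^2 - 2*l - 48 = (l - 8)*(l + 6)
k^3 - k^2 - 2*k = k*(k - 2)*(k + 1)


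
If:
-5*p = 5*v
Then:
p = -v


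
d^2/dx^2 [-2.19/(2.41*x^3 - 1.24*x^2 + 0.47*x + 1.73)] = ((31.6674*x - 5.4312)*(2.41*x^3 - 1.24*x^2 + 0.47*x + 1.73) - 2.19*(7.23*x^2 - 2.48*x + 0.47)*(14.46*x^2 - 4.96*x + 0.94))/(2.41*x^3 - 1.24*x^2 + 0.47*x + 1.73)^3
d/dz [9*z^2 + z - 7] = 18*z + 1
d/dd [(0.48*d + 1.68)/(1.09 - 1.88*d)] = (6.921408*d - 4.012944)/(1.88*d - 1.09)^3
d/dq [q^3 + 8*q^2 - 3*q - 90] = 3*q^2 + 16*q - 3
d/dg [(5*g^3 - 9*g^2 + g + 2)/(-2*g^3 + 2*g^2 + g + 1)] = (-8*g^4 + 14*g^3 + 16*g^2 - 26*g - 1)/(4*g^6 - 8*g^5 + 5*g^2 + 2*g + 1)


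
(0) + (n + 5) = n + 5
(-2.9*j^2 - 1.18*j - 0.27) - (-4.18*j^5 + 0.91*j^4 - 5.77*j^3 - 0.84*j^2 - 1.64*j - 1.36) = 4.18*j^5 - 0.91*j^4 + 5.77*j^3 - 2.06*j^2 + 0.46*j + 1.09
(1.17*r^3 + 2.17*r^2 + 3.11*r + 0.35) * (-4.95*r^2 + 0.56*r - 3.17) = -5.7915*r^5 - 10.0863*r^4 - 17.8882*r^3 - 6.8698*r^2 - 9.6627*r - 1.1095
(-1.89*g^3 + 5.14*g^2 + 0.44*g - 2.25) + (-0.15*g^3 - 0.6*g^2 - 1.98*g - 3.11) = -2.04*g^3 + 4.54*g^2 - 1.54*g - 5.36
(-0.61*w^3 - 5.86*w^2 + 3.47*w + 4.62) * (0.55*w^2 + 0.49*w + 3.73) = -0.3355*w^5 - 3.5219*w^4 - 3.2382*w^3 - 17.6165*w^2 + 15.2069*w + 17.2326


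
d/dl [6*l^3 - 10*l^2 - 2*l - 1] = 18*l^2 - 20*l - 2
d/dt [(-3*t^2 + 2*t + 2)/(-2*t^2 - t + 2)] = (7*t^2 - 4*t + 6)/(4*t^4 + 4*t^3 - 7*t^2 - 4*t + 4)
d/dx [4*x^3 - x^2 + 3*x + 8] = 12*x^2 - 2*x + 3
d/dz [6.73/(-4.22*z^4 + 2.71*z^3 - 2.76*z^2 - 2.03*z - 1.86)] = (113.6024*z^3 - 54.7149*z^2 + 37.1496*z + 13.6619)/(4.22*z^4 - 2.71*z^3 + 2.76*z^2 + 2.03*z + 1.86)^2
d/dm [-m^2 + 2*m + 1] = 2 - 2*m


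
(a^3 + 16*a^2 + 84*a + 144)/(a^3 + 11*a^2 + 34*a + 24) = (a + 6)/(a + 1)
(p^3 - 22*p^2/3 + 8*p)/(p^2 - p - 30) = p*(3*p - 4)/(3*(p + 5))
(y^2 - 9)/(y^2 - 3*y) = (y + 3)/y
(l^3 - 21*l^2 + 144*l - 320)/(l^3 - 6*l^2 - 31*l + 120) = (l^2 - 13*l + 40)/(l^2 + 2*l - 15)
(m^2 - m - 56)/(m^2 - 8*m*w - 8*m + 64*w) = (-m - 7)/(-m + 8*w)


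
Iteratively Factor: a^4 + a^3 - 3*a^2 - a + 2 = (a + 2)*(a^3 - a^2 - a + 1) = (a + 1)*(a + 2)*(a^2 - 2*a + 1) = (a - 1)*(a + 1)*(a + 2)*(a - 1)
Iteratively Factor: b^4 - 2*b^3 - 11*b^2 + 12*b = (b)*(b^3 - 2*b^2 - 11*b + 12) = b*(b + 3)*(b^2 - 5*b + 4) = b*(b - 4)*(b + 3)*(b - 1)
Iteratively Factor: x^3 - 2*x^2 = (x)*(x^2 - 2*x) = x*(x - 2)*(x)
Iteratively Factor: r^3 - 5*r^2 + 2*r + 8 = (r - 4)*(r^2 - r - 2) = (r - 4)*(r - 2)*(r + 1)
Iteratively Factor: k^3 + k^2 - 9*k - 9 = (k + 3)*(k^2 - 2*k - 3) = (k + 1)*(k + 3)*(k - 3)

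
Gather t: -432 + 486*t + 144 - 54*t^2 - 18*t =-54*t^2 + 468*t - 288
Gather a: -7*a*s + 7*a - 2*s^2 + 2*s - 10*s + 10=a*(7 - 7*s) - 2*s^2 - 8*s + 10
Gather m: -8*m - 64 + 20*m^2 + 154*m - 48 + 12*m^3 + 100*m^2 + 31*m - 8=12*m^3 + 120*m^2 + 177*m - 120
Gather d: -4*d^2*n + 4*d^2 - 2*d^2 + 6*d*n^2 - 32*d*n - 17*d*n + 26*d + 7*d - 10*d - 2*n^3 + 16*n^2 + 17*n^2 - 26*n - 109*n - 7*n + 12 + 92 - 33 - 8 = d^2*(2 - 4*n) + d*(6*n^2 - 49*n + 23) - 2*n^3 + 33*n^2 - 142*n + 63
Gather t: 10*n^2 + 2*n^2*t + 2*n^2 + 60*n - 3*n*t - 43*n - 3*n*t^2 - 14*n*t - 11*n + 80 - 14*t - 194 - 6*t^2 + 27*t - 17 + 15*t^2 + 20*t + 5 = 12*n^2 + 6*n + t^2*(9 - 3*n) + t*(2*n^2 - 17*n + 33) - 126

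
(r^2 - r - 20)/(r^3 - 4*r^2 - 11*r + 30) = (r + 4)/(r^2 + r - 6)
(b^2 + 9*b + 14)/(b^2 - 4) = (b + 7)/(b - 2)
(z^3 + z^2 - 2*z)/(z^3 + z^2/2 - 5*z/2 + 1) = 2*z/(2*z - 1)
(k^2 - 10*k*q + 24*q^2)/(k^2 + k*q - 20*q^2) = (k - 6*q)/(k + 5*q)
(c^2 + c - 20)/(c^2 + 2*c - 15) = (c - 4)/(c - 3)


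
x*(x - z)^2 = x^3 - 2*x^2*z + x*z^2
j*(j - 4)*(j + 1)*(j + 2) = j^4 - j^3 - 10*j^2 - 8*j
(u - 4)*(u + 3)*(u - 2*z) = u^3 - 2*u^2*z - u^2 + 2*u*z - 12*u + 24*z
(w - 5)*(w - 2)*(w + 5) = w^3 - 2*w^2 - 25*w + 50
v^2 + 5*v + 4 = (v + 1)*(v + 4)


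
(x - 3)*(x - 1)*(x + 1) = x^3 - 3*x^2 - x + 3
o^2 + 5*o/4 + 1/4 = (o + 1/4)*(o + 1)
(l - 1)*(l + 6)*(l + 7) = l^3 + 12*l^2 + 29*l - 42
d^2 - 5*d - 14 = (d - 7)*(d + 2)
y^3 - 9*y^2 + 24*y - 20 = (y - 5)*(y - 2)^2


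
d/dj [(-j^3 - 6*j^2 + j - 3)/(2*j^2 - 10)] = (-j^4 + 14*j^2 + 66*j - 5)/(2*(j^4 - 10*j^2 + 25))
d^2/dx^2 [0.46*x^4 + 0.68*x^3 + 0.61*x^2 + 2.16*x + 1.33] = 5.52*x^2 + 4.08*x + 1.22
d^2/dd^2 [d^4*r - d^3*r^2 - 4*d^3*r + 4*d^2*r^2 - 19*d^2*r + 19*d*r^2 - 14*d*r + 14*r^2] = 2*r*(6*d^2 - 3*d*r - 12*d + 4*r - 19)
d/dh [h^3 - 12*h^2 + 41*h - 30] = 3*h^2 - 24*h + 41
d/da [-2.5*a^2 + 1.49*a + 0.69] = 1.49 - 5.0*a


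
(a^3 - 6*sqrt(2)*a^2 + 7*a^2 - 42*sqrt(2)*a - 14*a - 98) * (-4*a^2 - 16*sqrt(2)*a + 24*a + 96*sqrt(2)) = -4*a^5 - 4*a^4 + 8*sqrt(2)*a^4 + 8*sqrt(2)*a^3 + 416*a^3 - 112*sqrt(2)*a^2 + 248*a^2 - 10416*a + 224*sqrt(2)*a - 9408*sqrt(2)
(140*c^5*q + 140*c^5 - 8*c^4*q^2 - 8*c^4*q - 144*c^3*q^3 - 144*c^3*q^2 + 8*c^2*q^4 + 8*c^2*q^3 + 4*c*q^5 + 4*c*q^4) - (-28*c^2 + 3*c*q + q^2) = 140*c^5*q + 140*c^5 - 8*c^4*q^2 - 8*c^4*q - 144*c^3*q^3 - 144*c^3*q^2 + 8*c^2*q^4 + 8*c^2*q^3 + 28*c^2 + 4*c*q^5 + 4*c*q^4 - 3*c*q - q^2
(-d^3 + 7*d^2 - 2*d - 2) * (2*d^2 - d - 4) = -2*d^5 + 15*d^4 - 7*d^3 - 30*d^2 + 10*d + 8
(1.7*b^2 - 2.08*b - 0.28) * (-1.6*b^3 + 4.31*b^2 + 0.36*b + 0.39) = -2.72*b^5 + 10.655*b^4 - 7.9048*b^3 - 1.2926*b^2 - 0.912*b - 0.1092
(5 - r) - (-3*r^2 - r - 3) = 3*r^2 + 8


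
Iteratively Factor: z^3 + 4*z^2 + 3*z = (z + 3)*(z^2 + z) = (z + 1)*(z + 3)*(z)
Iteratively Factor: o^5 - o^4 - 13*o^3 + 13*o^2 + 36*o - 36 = (o + 3)*(o^4 - 4*o^3 - o^2 + 16*o - 12) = (o - 3)*(o + 3)*(o^3 - o^2 - 4*o + 4) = (o - 3)*(o + 2)*(o + 3)*(o^2 - 3*o + 2) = (o - 3)*(o - 1)*(o + 2)*(o + 3)*(o - 2)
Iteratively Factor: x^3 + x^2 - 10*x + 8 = (x - 2)*(x^2 + 3*x - 4) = (x - 2)*(x + 4)*(x - 1)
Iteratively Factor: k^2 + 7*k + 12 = (k + 3)*(k + 4)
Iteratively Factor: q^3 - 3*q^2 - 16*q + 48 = (q - 3)*(q^2 - 16) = (q - 3)*(q + 4)*(q - 4)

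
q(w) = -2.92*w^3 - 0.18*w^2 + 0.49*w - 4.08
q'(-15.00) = -1965.11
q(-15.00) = 9803.07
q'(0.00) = 0.49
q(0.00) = -4.08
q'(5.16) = -234.61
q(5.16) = -407.52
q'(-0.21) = 0.18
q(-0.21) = -4.16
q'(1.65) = -23.95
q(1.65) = -16.88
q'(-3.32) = -94.87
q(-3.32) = 99.16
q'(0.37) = -0.84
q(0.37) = -4.07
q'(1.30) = -14.78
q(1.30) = -10.16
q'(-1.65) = -22.77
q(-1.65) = 7.74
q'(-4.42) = -169.06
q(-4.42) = 242.38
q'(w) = -8.76*w^2 - 0.36*w + 0.49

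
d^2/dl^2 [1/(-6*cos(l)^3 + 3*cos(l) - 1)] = 12*(-27*(1 - cos(2*l))^3 + 84*(1 - cos(2*l))^2 - cos(l) + 51*cos(2*l) - 9*cos(3*l) - 81)/(3*cos(l) + 3*cos(3*l) + 2)^3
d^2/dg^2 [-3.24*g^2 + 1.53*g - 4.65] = -6.48000000000000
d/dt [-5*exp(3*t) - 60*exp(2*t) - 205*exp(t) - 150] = (-15*exp(2*t) - 120*exp(t) - 205)*exp(t)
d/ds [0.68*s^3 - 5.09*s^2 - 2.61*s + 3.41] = 2.04*s^2 - 10.18*s - 2.61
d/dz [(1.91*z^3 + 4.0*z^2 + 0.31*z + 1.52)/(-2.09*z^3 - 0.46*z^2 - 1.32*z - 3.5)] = (7.4814*z^4 - 3.7466*z^3 - 15.662*z^2 - 26.6016*z + 0.9214)/(4.3681*z^6 + 1.9228*z^5 + 5.7292*z^4 + 15.8444*z^3 + 4.9624*z^2 + 9.24*z + 12.25)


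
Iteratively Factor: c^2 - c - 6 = (c - 3)*(c + 2)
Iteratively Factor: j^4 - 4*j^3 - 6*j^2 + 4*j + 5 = (j + 1)*(j^3 - 5*j^2 - j + 5) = (j - 5)*(j + 1)*(j^2 - 1) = (j - 5)*(j + 1)^2*(j - 1)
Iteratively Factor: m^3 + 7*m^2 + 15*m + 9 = (m + 3)*(m^2 + 4*m + 3) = (m + 1)*(m + 3)*(m + 3)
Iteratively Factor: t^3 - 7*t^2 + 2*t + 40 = (t + 2)*(t^2 - 9*t + 20) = (t - 4)*(t + 2)*(t - 5)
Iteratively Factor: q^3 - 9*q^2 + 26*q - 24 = (q - 3)*(q^2 - 6*q + 8) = (q - 4)*(q - 3)*(q - 2)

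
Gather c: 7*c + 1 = 7*c + 1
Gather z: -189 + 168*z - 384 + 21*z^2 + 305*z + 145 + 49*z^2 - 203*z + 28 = 70*z^2 + 270*z - 400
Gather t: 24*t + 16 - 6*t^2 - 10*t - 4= -6*t^2 + 14*t + 12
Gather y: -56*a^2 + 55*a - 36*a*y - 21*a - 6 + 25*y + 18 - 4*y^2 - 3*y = -56*a^2 + 34*a - 4*y^2 + y*(22 - 36*a) + 12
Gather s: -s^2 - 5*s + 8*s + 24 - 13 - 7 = -s^2 + 3*s + 4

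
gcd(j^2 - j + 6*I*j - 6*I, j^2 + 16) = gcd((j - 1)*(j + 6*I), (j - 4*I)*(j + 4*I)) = 1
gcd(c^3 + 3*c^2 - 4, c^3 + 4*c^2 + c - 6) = c^2 + c - 2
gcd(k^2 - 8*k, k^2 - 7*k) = k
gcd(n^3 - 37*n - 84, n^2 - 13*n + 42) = n - 7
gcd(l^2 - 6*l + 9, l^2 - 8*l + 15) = l - 3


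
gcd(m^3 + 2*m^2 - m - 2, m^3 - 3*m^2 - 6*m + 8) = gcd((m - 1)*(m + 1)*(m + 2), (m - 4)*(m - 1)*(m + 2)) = m^2 + m - 2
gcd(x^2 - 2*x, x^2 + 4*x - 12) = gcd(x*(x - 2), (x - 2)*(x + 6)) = x - 2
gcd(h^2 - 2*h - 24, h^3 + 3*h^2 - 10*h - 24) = h + 4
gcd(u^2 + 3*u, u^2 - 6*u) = u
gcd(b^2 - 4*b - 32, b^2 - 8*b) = b - 8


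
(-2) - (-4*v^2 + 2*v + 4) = 4*v^2 - 2*v - 6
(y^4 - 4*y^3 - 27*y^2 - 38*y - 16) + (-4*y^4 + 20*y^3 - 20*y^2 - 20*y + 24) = -3*y^4 + 16*y^3 - 47*y^2 - 58*y + 8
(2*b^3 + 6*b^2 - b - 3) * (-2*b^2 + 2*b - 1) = -4*b^5 - 8*b^4 + 12*b^3 - 2*b^2 - 5*b + 3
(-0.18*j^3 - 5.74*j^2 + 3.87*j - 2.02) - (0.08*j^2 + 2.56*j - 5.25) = -0.18*j^3 - 5.82*j^2 + 1.31*j + 3.23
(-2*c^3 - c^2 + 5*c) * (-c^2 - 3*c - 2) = 2*c^5 + 7*c^4 + 2*c^3 - 13*c^2 - 10*c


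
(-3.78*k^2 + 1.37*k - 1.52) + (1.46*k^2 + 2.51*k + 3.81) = -2.32*k^2 + 3.88*k + 2.29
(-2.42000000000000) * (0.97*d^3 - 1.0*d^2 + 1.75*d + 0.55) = -2.3474*d^3 + 2.42*d^2 - 4.235*d - 1.331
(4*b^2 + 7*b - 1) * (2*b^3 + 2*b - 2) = 8*b^5 + 14*b^4 + 6*b^3 + 6*b^2 - 16*b + 2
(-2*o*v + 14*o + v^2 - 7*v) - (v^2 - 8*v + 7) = -2*o*v + 14*o + v - 7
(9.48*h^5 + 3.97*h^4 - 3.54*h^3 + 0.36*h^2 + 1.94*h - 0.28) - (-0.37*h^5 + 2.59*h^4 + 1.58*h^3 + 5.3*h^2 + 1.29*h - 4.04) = 9.85*h^5 + 1.38*h^4 - 5.12*h^3 - 4.94*h^2 + 0.65*h + 3.76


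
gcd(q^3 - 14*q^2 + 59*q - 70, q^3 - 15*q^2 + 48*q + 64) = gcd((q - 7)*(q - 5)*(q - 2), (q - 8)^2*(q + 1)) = 1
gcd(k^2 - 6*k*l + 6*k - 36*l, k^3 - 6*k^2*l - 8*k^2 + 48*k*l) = k - 6*l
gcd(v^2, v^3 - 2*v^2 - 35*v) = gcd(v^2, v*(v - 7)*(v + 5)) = v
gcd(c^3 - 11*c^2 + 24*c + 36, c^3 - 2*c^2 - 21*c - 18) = c^2 - 5*c - 6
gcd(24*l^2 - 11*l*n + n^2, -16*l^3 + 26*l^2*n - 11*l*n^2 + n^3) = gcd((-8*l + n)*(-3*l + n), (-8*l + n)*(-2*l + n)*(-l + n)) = 8*l - n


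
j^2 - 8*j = j*(j - 8)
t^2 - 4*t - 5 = (t - 5)*(t + 1)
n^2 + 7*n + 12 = (n + 3)*(n + 4)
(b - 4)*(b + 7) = b^2 + 3*b - 28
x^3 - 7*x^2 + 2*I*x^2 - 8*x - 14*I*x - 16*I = (x - 8)*(x + 1)*(x + 2*I)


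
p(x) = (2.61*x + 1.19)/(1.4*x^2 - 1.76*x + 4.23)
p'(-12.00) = -0.01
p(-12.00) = -0.13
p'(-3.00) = -0.02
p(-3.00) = -0.30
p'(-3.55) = -0.03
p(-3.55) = -0.29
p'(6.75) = -0.06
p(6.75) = 0.34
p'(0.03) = 0.75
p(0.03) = 0.30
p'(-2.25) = 0.01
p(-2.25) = -0.31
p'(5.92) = -0.07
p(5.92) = 0.39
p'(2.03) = -0.21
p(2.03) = 1.01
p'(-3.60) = -0.03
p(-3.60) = -0.29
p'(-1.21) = 0.17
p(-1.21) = -0.23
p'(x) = (1.76 - 2.8*x)*(2.61*x + 1.19)/(1.4*x^2 - 1.76*x + 4.23)^2 + 2.61/(1.4*x^2 - 1.76*x + 4.23)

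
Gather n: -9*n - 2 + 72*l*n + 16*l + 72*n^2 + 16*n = 16*l + 72*n^2 + n*(72*l + 7) - 2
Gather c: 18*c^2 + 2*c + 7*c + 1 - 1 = 18*c^2 + 9*c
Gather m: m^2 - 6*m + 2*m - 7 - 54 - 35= m^2 - 4*m - 96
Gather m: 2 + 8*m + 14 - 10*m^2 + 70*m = -10*m^2 + 78*m + 16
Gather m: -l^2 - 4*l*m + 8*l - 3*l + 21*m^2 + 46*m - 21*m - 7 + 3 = -l^2 + 5*l + 21*m^2 + m*(25 - 4*l) - 4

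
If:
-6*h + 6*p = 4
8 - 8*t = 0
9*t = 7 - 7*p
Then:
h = -20/21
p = -2/7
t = 1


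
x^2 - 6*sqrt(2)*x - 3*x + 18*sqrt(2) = (x - 3)*(x - 6*sqrt(2))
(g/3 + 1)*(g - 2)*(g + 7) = g^3/3 + 8*g^2/3 + g/3 - 14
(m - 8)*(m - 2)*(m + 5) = m^3 - 5*m^2 - 34*m + 80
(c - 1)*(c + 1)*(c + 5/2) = c^3 + 5*c^2/2 - c - 5/2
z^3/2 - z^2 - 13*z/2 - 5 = (z/2 + 1)*(z - 5)*(z + 1)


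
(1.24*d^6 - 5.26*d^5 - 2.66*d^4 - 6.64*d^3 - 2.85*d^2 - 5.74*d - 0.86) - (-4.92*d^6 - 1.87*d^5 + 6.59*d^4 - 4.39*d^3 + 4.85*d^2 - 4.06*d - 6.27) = 6.16*d^6 - 3.39*d^5 - 9.25*d^4 - 2.25*d^3 - 7.7*d^2 - 1.68*d + 5.41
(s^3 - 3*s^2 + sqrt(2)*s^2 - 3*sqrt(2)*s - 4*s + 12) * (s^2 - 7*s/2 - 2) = s^5 - 13*s^4/2 + sqrt(2)*s^4 - 13*sqrt(2)*s^3/2 + 9*s^3/2 + 17*sqrt(2)*s^2/2 + 32*s^2 - 34*s + 6*sqrt(2)*s - 24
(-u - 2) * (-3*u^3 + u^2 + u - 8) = 3*u^4 + 5*u^3 - 3*u^2 + 6*u + 16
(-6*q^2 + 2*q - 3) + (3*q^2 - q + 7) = -3*q^2 + q + 4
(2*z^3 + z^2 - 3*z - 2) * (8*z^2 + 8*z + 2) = 16*z^5 + 24*z^4 - 12*z^3 - 38*z^2 - 22*z - 4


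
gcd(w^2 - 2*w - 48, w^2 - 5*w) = 1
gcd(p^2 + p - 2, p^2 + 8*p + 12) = p + 2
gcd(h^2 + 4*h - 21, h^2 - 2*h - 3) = h - 3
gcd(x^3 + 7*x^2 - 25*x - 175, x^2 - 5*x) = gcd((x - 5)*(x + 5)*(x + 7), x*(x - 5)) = x - 5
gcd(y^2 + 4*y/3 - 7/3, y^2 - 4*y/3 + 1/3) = y - 1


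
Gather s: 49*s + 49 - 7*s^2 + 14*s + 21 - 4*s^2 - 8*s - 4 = -11*s^2 + 55*s + 66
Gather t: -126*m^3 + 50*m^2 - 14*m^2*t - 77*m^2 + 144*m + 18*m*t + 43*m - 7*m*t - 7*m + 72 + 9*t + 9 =-126*m^3 - 27*m^2 + 180*m + t*(-14*m^2 + 11*m + 9) + 81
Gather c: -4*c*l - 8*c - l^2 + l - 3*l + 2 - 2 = c*(-4*l - 8) - l^2 - 2*l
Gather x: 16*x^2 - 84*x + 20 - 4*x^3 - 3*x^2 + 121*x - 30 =-4*x^3 + 13*x^2 + 37*x - 10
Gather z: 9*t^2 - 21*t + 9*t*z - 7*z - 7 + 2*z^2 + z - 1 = 9*t^2 - 21*t + 2*z^2 + z*(9*t - 6) - 8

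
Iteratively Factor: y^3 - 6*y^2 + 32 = (y + 2)*(y^2 - 8*y + 16) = (y - 4)*(y + 2)*(y - 4)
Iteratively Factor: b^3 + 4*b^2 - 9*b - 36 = (b + 3)*(b^2 + b - 12) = (b - 3)*(b + 3)*(b + 4)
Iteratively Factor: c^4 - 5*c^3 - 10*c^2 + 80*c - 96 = (c - 4)*(c^3 - c^2 - 14*c + 24) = (c - 4)*(c + 4)*(c^2 - 5*c + 6) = (c - 4)*(c - 3)*(c + 4)*(c - 2)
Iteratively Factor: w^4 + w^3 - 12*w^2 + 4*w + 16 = (w - 2)*(w^3 + 3*w^2 - 6*w - 8) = (w - 2)*(w + 4)*(w^2 - w - 2) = (w - 2)*(w + 1)*(w + 4)*(w - 2)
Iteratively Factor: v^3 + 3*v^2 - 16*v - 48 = (v + 3)*(v^2 - 16) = (v - 4)*(v + 3)*(v + 4)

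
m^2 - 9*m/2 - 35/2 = (m - 7)*(m + 5/2)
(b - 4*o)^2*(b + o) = b^3 - 7*b^2*o + 8*b*o^2 + 16*o^3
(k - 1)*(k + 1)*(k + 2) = k^3 + 2*k^2 - k - 2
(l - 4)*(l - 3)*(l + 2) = l^3 - 5*l^2 - 2*l + 24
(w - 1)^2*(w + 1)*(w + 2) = w^4 + w^3 - 3*w^2 - w + 2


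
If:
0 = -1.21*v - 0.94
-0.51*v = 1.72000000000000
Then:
No Solution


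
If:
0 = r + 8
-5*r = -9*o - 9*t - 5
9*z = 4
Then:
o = -t - 5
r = -8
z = 4/9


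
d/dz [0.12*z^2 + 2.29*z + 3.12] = 0.24*z + 2.29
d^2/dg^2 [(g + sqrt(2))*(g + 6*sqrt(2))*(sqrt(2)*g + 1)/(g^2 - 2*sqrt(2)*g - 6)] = 126*(sqrt(2)*g^3 + 6*g^2 + 6*sqrt(2)*g + 4)/(g^6 - 6*sqrt(2)*g^5 + 6*g^4 + 56*sqrt(2)*g^3 - 36*g^2 - 216*sqrt(2)*g - 216)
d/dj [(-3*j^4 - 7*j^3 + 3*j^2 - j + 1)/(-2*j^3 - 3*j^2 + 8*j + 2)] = (6*j^6 + 18*j^5 - 45*j^4 - 140*j^3 - 15*j^2 + 18*j - 10)/(4*j^6 + 12*j^5 - 23*j^4 - 56*j^3 + 52*j^2 + 32*j + 4)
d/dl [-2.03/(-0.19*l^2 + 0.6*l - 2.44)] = (1.218 - 0.7714*l)/(0.19*l^2 - 0.6*l + 2.44)^2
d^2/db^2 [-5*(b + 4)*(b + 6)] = -10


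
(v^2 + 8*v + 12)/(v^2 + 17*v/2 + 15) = 2*(v + 2)/(2*v + 5)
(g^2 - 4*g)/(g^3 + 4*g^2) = (g - 4)/(g*(g + 4))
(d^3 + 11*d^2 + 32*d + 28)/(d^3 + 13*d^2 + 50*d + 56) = (d + 2)/(d + 4)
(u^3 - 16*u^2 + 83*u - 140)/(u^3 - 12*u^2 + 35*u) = (u - 4)/u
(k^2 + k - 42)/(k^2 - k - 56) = (k - 6)/(k - 8)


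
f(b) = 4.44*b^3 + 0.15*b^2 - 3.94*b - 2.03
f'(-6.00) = 473.78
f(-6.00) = -932.03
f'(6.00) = 477.38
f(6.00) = 938.77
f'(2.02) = 51.02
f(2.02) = 27.22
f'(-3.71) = 178.28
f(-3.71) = -212.08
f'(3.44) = 154.72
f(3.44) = 166.93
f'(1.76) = 37.85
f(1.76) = 15.71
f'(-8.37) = 926.71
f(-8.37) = -2562.05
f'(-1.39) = 21.38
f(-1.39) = -8.19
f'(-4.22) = 232.00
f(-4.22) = -316.40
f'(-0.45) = -1.38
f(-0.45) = -0.63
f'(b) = 13.32*b^2 + 0.3*b - 3.94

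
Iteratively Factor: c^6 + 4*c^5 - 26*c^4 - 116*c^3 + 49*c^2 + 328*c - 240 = (c + 3)*(c^5 + c^4 - 29*c^3 - 29*c^2 + 136*c - 80) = (c - 1)*(c + 3)*(c^4 + 2*c^3 - 27*c^2 - 56*c + 80) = (c - 1)*(c + 3)*(c + 4)*(c^3 - 2*c^2 - 19*c + 20) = (c - 1)*(c + 3)*(c + 4)^2*(c^2 - 6*c + 5) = (c - 1)^2*(c + 3)*(c + 4)^2*(c - 5)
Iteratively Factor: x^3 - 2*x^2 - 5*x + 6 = (x - 1)*(x^2 - x - 6) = (x - 1)*(x + 2)*(x - 3)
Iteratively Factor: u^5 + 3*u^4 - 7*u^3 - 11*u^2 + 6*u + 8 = (u + 4)*(u^4 - u^3 - 3*u^2 + u + 2) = (u - 1)*(u + 4)*(u^3 - 3*u - 2) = (u - 1)*(u + 1)*(u + 4)*(u^2 - u - 2) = (u - 1)*(u + 1)^2*(u + 4)*(u - 2)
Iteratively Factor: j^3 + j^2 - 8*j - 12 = (j + 2)*(j^2 - j - 6) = (j + 2)^2*(j - 3)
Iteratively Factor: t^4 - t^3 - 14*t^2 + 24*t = (t - 2)*(t^3 + t^2 - 12*t) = (t - 3)*(t - 2)*(t^2 + 4*t) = t*(t - 3)*(t - 2)*(t + 4)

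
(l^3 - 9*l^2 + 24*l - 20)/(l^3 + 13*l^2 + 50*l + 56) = (l^3 - 9*l^2 + 24*l - 20)/(l^3 + 13*l^2 + 50*l + 56)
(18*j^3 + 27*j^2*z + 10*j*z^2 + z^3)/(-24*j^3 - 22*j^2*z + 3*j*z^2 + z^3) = (3*j + z)/(-4*j + z)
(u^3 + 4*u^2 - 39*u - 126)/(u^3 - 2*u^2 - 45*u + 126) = (u + 3)/(u - 3)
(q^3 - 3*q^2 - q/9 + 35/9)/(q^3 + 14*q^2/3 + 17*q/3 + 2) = (9*q^2 - 36*q + 35)/(3*(3*q^2 + 11*q + 6))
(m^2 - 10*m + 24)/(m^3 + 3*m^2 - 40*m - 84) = (m - 4)/(m^2 + 9*m + 14)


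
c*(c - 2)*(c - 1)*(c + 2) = c^4 - c^3 - 4*c^2 + 4*c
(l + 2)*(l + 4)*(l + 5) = l^3 + 11*l^2 + 38*l + 40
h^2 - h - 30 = (h - 6)*(h + 5)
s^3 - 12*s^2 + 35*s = s*(s - 7)*(s - 5)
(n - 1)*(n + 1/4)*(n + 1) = n^3 + n^2/4 - n - 1/4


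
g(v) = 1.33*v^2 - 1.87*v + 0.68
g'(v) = 2.66*v - 1.87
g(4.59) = 20.12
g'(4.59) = 10.34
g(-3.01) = 18.36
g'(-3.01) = -9.88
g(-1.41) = 5.96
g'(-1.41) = -5.62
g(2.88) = 6.33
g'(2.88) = 5.79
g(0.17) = 0.40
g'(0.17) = -1.42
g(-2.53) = 13.92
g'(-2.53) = -8.60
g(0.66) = 0.03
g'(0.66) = -0.11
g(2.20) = 3.00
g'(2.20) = 3.98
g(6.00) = 37.34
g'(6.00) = 14.09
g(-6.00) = 59.78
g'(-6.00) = -17.83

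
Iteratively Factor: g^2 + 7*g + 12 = (g + 4)*(g + 3)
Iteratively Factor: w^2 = (w)*(w)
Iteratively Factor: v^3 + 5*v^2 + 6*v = (v + 2)*(v^2 + 3*v) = (v + 2)*(v + 3)*(v)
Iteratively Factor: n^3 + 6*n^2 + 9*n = (n + 3)*(n^2 + 3*n) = n*(n + 3)*(n + 3)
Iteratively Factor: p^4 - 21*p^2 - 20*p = (p)*(p^3 - 21*p - 20) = p*(p + 1)*(p^2 - p - 20) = p*(p + 1)*(p + 4)*(p - 5)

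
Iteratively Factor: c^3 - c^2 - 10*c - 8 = (c - 4)*(c^2 + 3*c + 2) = (c - 4)*(c + 1)*(c + 2)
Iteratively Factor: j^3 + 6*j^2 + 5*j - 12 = (j - 1)*(j^2 + 7*j + 12) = (j - 1)*(j + 3)*(j + 4)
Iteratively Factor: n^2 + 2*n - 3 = (n - 1)*(n + 3)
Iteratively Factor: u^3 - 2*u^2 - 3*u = (u)*(u^2 - 2*u - 3) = u*(u - 3)*(u + 1)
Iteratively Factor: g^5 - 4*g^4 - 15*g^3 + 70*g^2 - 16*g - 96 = (g - 2)*(g^4 - 2*g^3 - 19*g^2 + 32*g + 48) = (g - 3)*(g - 2)*(g^3 + g^2 - 16*g - 16) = (g - 4)*(g - 3)*(g - 2)*(g^2 + 5*g + 4) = (g - 4)*(g - 3)*(g - 2)*(g + 1)*(g + 4)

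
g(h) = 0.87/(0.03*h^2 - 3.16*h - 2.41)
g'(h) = 0.87*(3.16 - 0.06*h)/(0.03*h^2 - 3.16*h - 2.41)^2 = (2.7492 - 0.0522*h)/(-0.03*h^2 + 3.16*h + 2.41)^2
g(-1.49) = 0.37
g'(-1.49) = 0.51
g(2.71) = -0.08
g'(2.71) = 0.02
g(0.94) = -0.16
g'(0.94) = 0.09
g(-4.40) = 0.07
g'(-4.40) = 0.02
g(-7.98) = 0.04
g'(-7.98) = 0.01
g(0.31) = -0.26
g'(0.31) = 0.24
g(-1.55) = 0.34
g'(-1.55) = 0.43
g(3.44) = -0.07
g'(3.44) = 0.02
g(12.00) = -0.02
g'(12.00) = 0.00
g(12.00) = -0.02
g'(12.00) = 0.00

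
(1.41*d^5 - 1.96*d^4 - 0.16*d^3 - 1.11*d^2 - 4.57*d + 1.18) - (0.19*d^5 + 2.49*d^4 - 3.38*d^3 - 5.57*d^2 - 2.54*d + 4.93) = 1.22*d^5 - 4.45*d^4 + 3.22*d^3 + 4.46*d^2 - 2.03*d - 3.75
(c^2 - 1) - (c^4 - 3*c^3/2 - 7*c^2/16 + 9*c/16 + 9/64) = -c^4 + 3*c^3/2 + 23*c^2/16 - 9*c/16 - 73/64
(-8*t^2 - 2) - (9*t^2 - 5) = 3 - 17*t^2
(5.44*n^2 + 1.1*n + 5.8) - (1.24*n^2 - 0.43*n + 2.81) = 4.2*n^2 + 1.53*n + 2.99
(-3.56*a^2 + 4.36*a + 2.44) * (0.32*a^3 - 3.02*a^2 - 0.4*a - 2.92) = -1.1392*a^5 + 12.1464*a^4 - 10.9624*a^3 + 1.2824*a^2 - 13.7072*a - 7.1248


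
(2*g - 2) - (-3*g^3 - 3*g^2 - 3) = 3*g^3 + 3*g^2 + 2*g + 1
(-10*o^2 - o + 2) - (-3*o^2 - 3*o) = -7*o^2 + 2*o + 2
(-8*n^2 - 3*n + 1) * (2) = -16*n^2 - 6*n + 2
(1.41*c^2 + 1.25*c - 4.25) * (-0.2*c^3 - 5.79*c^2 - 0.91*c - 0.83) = -0.282*c^5 - 8.4139*c^4 - 7.6706*c^3 + 22.2997*c^2 + 2.83*c + 3.5275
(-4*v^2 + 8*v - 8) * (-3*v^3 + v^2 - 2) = 12*v^5 - 28*v^4 + 32*v^3 - 16*v + 16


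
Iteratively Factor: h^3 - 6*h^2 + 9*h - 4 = (h - 1)*(h^2 - 5*h + 4) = (h - 1)^2*(h - 4)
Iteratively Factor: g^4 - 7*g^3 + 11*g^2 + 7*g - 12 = (g - 1)*(g^3 - 6*g^2 + 5*g + 12) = (g - 1)*(g + 1)*(g^2 - 7*g + 12) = (g - 4)*(g - 1)*(g + 1)*(g - 3)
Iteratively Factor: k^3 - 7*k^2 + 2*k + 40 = (k - 5)*(k^2 - 2*k - 8) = (k - 5)*(k + 2)*(k - 4)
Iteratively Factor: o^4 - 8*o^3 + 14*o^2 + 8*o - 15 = (o - 1)*(o^3 - 7*o^2 + 7*o + 15) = (o - 1)*(o + 1)*(o^2 - 8*o + 15) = (o - 5)*(o - 1)*(o + 1)*(o - 3)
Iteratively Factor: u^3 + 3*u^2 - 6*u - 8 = (u + 1)*(u^2 + 2*u - 8) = (u + 1)*(u + 4)*(u - 2)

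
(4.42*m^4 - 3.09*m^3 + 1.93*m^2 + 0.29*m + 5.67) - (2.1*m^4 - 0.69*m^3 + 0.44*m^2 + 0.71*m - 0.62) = 2.32*m^4 - 2.4*m^3 + 1.49*m^2 - 0.42*m + 6.29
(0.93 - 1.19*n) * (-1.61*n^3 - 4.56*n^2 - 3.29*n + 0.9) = 1.9159*n^4 + 3.9291*n^3 - 0.3257*n^2 - 4.1307*n + 0.837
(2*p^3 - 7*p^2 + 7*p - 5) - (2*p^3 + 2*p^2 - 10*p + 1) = -9*p^2 + 17*p - 6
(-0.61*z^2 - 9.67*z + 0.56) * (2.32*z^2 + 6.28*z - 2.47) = -1.4152*z^4 - 26.2652*z^3 - 57.9217*z^2 + 27.4017*z - 1.3832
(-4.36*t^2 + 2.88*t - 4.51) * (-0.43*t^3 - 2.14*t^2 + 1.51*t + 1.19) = 1.8748*t^5 + 8.092*t^4 - 10.8075*t^3 + 8.8118*t^2 - 3.3829*t - 5.3669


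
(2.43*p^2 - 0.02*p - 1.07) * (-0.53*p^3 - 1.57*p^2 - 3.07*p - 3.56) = -1.2879*p^5 - 3.8045*p^4 - 6.8616*p^3 - 6.9095*p^2 + 3.3561*p + 3.8092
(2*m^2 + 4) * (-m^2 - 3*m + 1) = -2*m^4 - 6*m^3 - 2*m^2 - 12*m + 4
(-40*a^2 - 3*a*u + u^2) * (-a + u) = 40*a^3 - 37*a^2*u - 4*a*u^2 + u^3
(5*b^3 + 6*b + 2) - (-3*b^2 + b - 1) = 5*b^3 + 3*b^2 + 5*b + 3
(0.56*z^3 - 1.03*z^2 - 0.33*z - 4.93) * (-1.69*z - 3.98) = -0.9464*z^4 - 0.4881*z^3 + 4.6571*z^2 + 9.6451*z + 19.6214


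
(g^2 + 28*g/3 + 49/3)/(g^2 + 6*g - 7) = (g + 7/3)/(g - 1)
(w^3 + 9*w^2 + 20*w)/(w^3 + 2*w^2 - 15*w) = (w + 4)/(w - 3)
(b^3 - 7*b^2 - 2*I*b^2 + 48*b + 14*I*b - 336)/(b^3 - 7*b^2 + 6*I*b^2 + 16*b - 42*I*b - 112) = (b^2 - 2*I*b + 48)/(b^2 + 6*I*b + 16)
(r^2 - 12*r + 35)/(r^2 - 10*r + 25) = (r - 7)/(r - 5)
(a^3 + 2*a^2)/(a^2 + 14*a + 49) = a^2*(a + 2)/(a^2 + 14*a + 49)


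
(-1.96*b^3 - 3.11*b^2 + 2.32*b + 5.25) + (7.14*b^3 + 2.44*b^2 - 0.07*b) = 5.18*b^3 - 0.67*b^2 + 2.25*b + 5.25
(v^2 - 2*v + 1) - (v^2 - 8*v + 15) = 6*v - 14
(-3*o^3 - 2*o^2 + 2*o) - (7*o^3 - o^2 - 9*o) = -10*o^3 - o^2 + 11*o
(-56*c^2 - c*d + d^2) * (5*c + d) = -280*c^3 - 61*c^2*d + 4*c*d^2 + d^3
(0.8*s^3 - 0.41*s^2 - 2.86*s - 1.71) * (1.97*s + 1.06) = 1.576*s^4 + 0.0403000000000001*s^3 - 6.0688*s^2 - 6.4003*s - 1.8126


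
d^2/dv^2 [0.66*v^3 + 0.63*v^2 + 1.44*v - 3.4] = 3.96*v + 1.26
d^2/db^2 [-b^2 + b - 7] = -2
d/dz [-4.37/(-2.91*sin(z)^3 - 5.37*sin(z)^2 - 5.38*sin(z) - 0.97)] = (-46.9338*sin(z) + 19.07505*cos(2*z) - 42.58565)*cos(z)/(2.91*sin(z)^3 + 5.37*sin(z)^2 + 5.38*sin(z) + 0.97)^2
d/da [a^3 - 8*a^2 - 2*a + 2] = 3*a^2 - 16*a - 2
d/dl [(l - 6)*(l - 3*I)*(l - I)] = 3*l^2 + l*(-12 - 8*I) - 3 + 24*I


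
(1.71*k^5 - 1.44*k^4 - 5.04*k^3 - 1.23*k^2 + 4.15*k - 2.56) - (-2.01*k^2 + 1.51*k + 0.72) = 1.71*k^5 - 1.44*k^4 - 5.04*k^3 + 0.78*k^2 + 2.64*k - 3.28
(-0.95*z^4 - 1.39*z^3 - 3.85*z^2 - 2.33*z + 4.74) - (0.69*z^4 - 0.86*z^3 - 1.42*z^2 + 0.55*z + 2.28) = -1.64*z^4 - 0.53*z^3 - 2.43*z^2 - 2.88*z + 2.46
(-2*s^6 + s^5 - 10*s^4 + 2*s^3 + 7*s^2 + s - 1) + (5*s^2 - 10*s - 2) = -2*s^6 + s^5 - 10*s^4 + 2*s^3 + 12*s^2 - 9*s - 3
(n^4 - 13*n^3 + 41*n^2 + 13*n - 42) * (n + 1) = n^5 - 12*n^4 + 28*n^3 + 54*n^2 - 29*n - 42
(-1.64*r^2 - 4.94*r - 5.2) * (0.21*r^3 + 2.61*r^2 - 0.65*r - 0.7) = -0.3444*r^5 - 5.3178*r^4 - 12.9194*r^3 - 9.213*r^2 + 6.838*r + 3.64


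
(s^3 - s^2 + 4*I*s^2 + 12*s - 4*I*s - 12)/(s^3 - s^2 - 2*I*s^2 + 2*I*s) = (s + 6*I)/s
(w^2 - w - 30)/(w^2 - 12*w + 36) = (w + 5)/(w - 6)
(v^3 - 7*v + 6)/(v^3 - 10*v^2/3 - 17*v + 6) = 3*(v^2 - 3*v + 2)/(3*v^2 - 19*v + 6)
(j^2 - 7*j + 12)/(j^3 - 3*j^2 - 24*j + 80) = (j - 3)/(j^2 + j - 20)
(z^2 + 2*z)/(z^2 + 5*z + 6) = z/(z + 3)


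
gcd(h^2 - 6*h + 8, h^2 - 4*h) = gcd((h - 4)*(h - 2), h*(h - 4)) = h - 4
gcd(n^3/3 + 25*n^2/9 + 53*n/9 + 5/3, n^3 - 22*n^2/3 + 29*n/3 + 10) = 1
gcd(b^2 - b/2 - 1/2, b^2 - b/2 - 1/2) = b^2 - b/2 - 1/2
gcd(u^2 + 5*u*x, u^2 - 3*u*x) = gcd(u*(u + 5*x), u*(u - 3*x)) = u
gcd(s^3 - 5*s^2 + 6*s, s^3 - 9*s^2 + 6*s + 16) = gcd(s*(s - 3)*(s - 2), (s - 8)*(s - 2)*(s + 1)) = s - 2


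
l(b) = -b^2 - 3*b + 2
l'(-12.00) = 21.00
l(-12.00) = -106.00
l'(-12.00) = 21.00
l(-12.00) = -106.00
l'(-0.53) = -1.94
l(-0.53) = 3.31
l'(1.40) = -5.80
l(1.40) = -4.16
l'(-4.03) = 5.06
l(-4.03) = -2.15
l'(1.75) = -6.50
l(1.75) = -6.31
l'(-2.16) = 1.32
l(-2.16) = 3.81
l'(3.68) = -10.36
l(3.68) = -22.58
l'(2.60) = -8.20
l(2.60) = -12.56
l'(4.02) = -11.04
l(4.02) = -26.22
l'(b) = -2*b - 3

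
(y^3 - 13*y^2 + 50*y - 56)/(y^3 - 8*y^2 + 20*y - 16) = (y - 7)/(y - 2)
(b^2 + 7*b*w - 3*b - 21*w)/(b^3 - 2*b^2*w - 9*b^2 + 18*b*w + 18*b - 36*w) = (-b - 7*w)/(-b^2 + 2*b*w + 6*b - 12*w)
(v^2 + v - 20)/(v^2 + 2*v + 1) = (v^2 + v - 20)/(v^2 + 2*v + 1)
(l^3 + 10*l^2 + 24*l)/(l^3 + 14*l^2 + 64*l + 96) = l/(l + 4)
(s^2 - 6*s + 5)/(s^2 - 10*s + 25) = (s - 1)/(s - 5)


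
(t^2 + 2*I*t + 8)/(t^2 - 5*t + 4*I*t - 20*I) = (t - 2*I)/(t - 5)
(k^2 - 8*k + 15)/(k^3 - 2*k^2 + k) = (k^2 - 8*k + 15)/(k*(k^2 - 2*k + 1))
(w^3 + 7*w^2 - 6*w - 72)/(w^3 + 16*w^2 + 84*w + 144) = (w - 3)/(w + 6)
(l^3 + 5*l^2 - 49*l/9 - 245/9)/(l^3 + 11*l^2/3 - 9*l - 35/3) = (l + 7/3)/(l + 1)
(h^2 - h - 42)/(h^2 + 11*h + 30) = (h - 7)/(h + 5)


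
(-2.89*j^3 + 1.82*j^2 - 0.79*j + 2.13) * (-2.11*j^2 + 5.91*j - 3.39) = 6.0979*j^5 - 20.9201*j^4 + 22.2202*j^3 - 15.333*j^2 + 15.2664*j - 7.2207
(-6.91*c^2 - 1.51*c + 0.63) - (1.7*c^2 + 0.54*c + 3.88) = -8.61*c^2 - 2.05*c - 3.25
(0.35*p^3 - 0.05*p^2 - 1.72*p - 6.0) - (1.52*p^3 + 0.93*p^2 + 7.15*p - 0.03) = -1.17*p^3 - 0.98*p^2 - 8.87*p - 5.97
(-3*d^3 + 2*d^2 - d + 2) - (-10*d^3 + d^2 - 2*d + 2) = 7*d^3 + d^2 + d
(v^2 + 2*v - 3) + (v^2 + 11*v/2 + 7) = 2*v^2 + 15*v/2 + 4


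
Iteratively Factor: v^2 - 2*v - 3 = (v + 1)*(v - 3)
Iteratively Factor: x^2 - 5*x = (x)*(x - 5)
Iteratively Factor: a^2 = (a)*(a)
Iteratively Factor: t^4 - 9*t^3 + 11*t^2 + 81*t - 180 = (t - 4)*(t^3 - 5*t^2 - 9*t + 45) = (t - 4)*(t + 3)*(t^2 - 8*t + 15) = (t - 4)*(t - 3)*(t + 3)*(t - 5)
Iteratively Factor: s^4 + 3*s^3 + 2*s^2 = (s + 2)*(s^3 + s^2) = s*(s + 2)*(s^2 + s) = s*(s + 1)*(s + 2)*(s)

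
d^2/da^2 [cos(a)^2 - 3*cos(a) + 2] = 3*cos(a) - 2*cos(2*a)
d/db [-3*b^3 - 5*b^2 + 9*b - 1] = -9*b^2 - 10*b + 9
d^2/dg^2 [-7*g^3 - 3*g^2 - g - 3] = -42*g - 6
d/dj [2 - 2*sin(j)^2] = -2*sin(2*j)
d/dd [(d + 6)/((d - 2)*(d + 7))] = (-d^2 - 12*d - 44)/(d^4 + 10*d^3 - 3*d^2 - 140*d + 196)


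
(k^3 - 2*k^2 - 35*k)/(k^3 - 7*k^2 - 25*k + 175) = k/(k - 5)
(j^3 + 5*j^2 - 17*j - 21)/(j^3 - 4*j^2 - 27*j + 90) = (j^2 + 8*j + 7)/(j^2 - j - 30)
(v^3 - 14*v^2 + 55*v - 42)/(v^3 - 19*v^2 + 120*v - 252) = (v - 1)/(v - 6)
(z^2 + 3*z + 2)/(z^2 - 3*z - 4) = (z + 2)/(z - 4)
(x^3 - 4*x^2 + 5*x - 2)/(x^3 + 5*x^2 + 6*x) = (x^3 - 4*x^2 + 5*x - 2)/(x*(x^2 + 5*x + 6))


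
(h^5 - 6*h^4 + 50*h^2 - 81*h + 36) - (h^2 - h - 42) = h^5 - 6*h^4 + 49*h^2 - 80*h + 78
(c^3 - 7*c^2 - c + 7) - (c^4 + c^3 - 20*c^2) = -c^4 + 13*c^2 - c + 7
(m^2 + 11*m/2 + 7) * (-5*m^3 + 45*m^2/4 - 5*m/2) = -5*m^5 - 65*m^4/4 + 195*m^3/8 + 65*m^2 - 35*m/2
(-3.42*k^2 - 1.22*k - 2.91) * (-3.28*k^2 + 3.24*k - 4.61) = 11.2176*k^4 - 7.0792*k^3 + 21.3582*k^2 - 3.8042*k + 13.4151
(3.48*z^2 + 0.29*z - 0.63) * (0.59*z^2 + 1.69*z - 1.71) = 2.0532*z^4 + 6.0523*z^3 - 5.8324*z^2 - 1.5606*z + 1.0773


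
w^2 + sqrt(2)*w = w*(w + sqrt(2))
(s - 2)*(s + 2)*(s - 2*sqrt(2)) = s^3 - 2*sqrt(2)*s^2 - 4*s + 8*sqrt(2)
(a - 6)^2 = a^2 - 12*a + 36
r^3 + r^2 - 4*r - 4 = (r - 2)*(r + 1)*(r + 2)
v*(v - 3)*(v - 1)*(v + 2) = v^4 - 2*v^3 - 5*v^2 + 6*v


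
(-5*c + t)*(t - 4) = -5*c*t + 20*c + t^2 - 4*t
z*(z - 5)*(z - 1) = z^3 - 6*z^2 + 5*z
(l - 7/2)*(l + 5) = l^2 + 3*l/2 - 35/2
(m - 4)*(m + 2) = m^2 - 2*m - 8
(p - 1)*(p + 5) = p^2 + 4*p - 5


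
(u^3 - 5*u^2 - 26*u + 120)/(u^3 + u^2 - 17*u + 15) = (u^2 - 10*u + 24)/(u^2 - 4*u + 3)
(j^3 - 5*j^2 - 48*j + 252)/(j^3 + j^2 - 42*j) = (j - 6)/j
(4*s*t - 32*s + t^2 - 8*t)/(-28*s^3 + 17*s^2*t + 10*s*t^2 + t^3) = (8 - t)/(7*s^2 - 6*s*t - t^2)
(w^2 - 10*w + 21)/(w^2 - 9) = (w - 7)/(w + 3)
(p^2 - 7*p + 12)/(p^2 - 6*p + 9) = (p - 4)/(p - 3)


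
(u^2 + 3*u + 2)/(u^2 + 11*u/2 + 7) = 2*(u + 1)/(2*u + 7)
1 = 1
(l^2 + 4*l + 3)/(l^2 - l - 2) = (l + 3)/(l - 2)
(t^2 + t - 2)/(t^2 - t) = (t + 2)/t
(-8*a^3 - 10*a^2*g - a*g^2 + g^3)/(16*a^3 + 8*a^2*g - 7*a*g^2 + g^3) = (-2*a - g)/(4*a - g)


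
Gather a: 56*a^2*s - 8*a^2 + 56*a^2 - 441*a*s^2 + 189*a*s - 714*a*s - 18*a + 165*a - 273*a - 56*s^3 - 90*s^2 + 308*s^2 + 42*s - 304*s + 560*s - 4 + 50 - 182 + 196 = a^2*(56*s + 48) + a*(-441*s^2 - 525*s - 126) - 56*s^3 + 218*s^2 + 298*s + 60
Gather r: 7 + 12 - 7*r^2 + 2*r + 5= -7*r^2 + 2*r + 24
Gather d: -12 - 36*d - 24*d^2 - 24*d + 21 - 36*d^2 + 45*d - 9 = -60*d^2 - 15*d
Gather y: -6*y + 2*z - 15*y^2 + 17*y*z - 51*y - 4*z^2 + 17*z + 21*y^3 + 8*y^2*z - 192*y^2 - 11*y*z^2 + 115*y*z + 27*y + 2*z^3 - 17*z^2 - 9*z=21*y^3 + y^2*(8*z - 207) + y*(-11*z^2 + 132*z - 30) + 2*z^3 - 21*z^2 + 10*z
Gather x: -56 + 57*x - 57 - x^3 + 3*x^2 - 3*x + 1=-x^3 + 3*x^2 + 54*x - 112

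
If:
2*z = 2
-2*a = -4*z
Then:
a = 2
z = 1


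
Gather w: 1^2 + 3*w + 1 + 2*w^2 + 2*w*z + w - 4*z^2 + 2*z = 2*w^2 + w*(2*z + 4) - 4*z^2 + 2*z + 2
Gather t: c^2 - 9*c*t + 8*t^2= c^2 - 9*c*t + 8*t^2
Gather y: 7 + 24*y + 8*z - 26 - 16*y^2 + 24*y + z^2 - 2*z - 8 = -16*y^2 + 48*y + z^2 + 6*z - 27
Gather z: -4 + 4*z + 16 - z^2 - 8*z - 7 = -z^2 - 4*z + 5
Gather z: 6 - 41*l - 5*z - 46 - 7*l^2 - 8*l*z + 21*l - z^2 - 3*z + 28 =-7*l^2 - 20*l - z^2 + z*(-8*l - 8) - 12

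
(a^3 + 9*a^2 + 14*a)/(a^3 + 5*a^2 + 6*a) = (a + 7)/(a + 3)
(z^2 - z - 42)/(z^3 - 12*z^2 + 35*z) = (z + 6)/(z*(z - 5))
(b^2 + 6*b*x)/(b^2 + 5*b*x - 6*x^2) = b/(b - x)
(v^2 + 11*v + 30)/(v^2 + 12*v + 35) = (v + 6)/(v + 7)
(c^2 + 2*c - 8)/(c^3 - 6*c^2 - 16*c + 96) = (c - 2)/(c^2 - 10*c + 24)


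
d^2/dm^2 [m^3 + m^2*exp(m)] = m^2*exp(m) + 4*m*exp(m) + 6*m + 2*exp(m)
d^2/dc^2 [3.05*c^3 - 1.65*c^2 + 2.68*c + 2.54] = 18.3*c - 3.3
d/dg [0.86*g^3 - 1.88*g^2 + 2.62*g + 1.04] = 2.58*g^2 - 3.76*g + 2.62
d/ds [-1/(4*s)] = 1/(4*s^2)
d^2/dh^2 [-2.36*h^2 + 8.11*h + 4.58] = -4.72000000000000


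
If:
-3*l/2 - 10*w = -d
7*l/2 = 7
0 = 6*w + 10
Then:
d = -41/3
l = 2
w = -5/3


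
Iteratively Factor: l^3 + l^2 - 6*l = (l + 3)*(l^2 - 2*l) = l*(l + 3)*(l - 2)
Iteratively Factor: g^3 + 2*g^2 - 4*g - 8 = (g - 2)*(g^2 + 4*g + 4) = (g - 2)*(g + 2)*(g + 2)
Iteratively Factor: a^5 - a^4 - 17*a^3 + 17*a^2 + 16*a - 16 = (a - 4)*(a^4 + 3*a^3 - 5*a^2 - 3*a + 4) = (a - 4)*(a - 1)*(a^3 + 4*a^2 - a - 4) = (a - 4)*(a - 1)^2*(a^2 + 5*a + 4) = (a - 4)*(a - 1)^2*(a + 1)*(a + 4)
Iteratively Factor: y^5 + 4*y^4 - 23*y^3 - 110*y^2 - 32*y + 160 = (y + 2)*(y^4 + 2*y^3 - 27*y^2 - 56*y + 80) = (y - 5)*(y + 2)*(y^3 + 7*y^2 + 8*y - 16) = (y - 5)*(y + 2)*(y + 4)*(y^2 + 3*y - 4) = (y - 5)*(y - 1)*(y + 2)*(y + 4)*(y + 4)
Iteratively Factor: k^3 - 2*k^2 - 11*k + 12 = (k - 4)*(k^2 + 2*k - 3) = (k - 4)*(k - 1)*(k + 3)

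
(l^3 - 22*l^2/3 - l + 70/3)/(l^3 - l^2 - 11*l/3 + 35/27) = 9*(l^2 - 9*l + 14)/(9*l^2 - 24*l + 7)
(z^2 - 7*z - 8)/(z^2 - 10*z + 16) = (z + 1)/(z - 2)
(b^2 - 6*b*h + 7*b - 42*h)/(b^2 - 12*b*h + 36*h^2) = (b + 7)/(b - 6*h)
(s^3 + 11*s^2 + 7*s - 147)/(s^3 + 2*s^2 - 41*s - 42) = (s^2 + 4*s - 21)/(s^2 - 5*s - 6)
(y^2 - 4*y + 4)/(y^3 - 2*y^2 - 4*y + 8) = 1/(y + 2)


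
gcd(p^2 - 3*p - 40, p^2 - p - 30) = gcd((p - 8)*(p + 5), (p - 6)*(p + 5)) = p + 5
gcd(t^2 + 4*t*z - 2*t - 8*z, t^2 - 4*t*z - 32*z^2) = t + 4*z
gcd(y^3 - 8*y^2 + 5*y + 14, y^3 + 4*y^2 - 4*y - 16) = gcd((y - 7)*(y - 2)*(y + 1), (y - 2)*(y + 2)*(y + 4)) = y - 2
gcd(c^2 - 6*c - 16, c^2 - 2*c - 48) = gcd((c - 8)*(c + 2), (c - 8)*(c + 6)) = c - 8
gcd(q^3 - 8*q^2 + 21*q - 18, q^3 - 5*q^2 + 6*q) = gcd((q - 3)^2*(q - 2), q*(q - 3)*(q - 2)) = q^2 - 5*q + 6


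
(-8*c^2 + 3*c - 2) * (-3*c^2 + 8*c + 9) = 24*c^4 - 73*c^3 - 42*c^2 + 11*c - 18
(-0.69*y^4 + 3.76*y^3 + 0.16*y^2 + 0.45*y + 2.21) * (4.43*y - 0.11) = -3.0567*y^5 + 16.7327*y^4 + 0.2952*y^3 + 1.9759*y^2 + 9.7408*y - 0.2431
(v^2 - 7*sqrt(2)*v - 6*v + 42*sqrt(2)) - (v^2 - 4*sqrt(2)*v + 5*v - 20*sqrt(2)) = -11*v - 3*sqrt(2)*v + 62*sqrt(2)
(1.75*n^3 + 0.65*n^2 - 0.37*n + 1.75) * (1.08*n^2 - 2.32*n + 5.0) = 1.89*n^5 - 3.358*n^4 + 6.8424*n^3 + 5.9984*n^2 - 5.91*n + 8.75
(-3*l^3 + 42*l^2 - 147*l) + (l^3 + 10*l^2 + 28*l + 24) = -2*l^3 + 52*l^2 - 119*l + 24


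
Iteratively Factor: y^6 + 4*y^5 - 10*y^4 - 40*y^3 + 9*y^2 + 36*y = (y)*(y^5 + 4*y^4 - 10*y^3 - 40*y^2 + 9*y + 36) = y*(y + 1)*(y^4 + 3*y^3 - 13*y^2 - 27*y + 36) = y*(y + 1)*(y + 3)*(y^3 - 13*y + 12) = y*(y - 3)*(y + 1)*(y + 3)*(y^2 + 3*y - 4) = y*(y - 3)*(y + 1)*(y + 3)*(y + 4)*(y - 1)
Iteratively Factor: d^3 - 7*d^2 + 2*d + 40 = (d + 2)*(d^2 - 9*d + 20) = (d - 4)*(d + 2)*(d - 5)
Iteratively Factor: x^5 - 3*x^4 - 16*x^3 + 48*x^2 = (x)*(x^4 - 3*x^3 - 16*x^2 + 48*x) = x^2*(x^3 - 3*x^2 - 16*x + 48) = x^2*(x + 4)*(x^2 - 7*x + 12) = x^2*(x - 4)*(x + 4)*(x - 3)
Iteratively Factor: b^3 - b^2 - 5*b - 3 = (b - 3)*(b^2 + 2*b + 1) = (b - 3)*(b + 1)*(b + 1)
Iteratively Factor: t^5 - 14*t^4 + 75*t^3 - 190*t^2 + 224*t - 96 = (t - 4)*(t^4 - 10*t^3 + 35*t^2 - 50*t + 24) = (t - 4)^2*(t^3 - 6*t^2 + 11*t - 6) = (t - 4)^2*(t - 2)*(t^2 - 4*t + 3) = (t - 4)^2*(t - 2)*(t - 1)*(t - 3)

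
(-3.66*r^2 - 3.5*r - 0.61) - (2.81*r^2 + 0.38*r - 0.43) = -6.47*r^2 - 3.88*r - 0.18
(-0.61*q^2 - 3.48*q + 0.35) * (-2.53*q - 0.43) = 1.5433*q^3 + 9.0667*q^2 + 0.6109*q - 0.1505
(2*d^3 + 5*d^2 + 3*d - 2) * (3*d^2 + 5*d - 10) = 6*d^5 + 25*d^4 + 14*d^3 - 41*d^2 - 40*d + 20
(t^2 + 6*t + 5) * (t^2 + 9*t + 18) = t^4 + 15*t^3 + 77*t^2 + 153*t + 90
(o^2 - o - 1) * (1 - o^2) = -o^4 + o^3 + 2*o^2 - o - 1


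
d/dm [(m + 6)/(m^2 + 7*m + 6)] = -1/(m^2 + 2*m + 1)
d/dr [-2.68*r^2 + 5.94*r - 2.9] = 5.94 - 5.36*r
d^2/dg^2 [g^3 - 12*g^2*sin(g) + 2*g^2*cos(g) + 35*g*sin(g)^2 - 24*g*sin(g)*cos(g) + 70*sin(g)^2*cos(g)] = 12*g^2*sin(g) - 2*g^2*cos(g) - 8*g*sin(g) + 48*g*sin(2*g) - 48*g*cos(g) + 70*g*cos(2*g) + 6*g - 24*sin(g) + 70*sin(2*g) - 27*cos(g)/2 - 48*cos(2*g) + 315*cos(3*g)/2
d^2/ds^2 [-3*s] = 0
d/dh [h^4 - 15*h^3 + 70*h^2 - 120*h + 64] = 4*h^3 - 45*h^2 + 140*h - 120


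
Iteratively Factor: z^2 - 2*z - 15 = (z - 5)*(z + 3)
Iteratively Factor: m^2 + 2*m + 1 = (m + 1)*(m + 1)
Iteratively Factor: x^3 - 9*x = (x)*(x^2 - 9) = x*(x - 3)*(x + 3)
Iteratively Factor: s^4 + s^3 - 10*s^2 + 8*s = (s)*(s^3 + s^2 - 10*s + 8) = s*(s - 2)*(s^2 + 3*s - 4) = s*(s - 2)*(s + 4)*(s - 1)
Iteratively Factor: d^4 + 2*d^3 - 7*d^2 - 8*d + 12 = (d + 2)*(d^3 - 7*d + 6) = (d - 2)*(d + 2)*(d^2 + 2*d - 3) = (d - 2)*(d - 1)*(d + 2)*(d + 3)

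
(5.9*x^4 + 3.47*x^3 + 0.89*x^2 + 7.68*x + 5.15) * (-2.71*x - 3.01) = -15.989*x^5 - 27.1627*x^4 - 12.8566*x^3 - 23.4917*x^2 - 37.0733*x - 15.5015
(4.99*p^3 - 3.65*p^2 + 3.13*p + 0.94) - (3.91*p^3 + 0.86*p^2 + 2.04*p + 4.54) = 1.08*p^3 - 4.51*p^2 + 1.09*p - 3.6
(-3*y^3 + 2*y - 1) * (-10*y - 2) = 30*y^4 + 6*y^3 - 20*y^2 + 6*y + 2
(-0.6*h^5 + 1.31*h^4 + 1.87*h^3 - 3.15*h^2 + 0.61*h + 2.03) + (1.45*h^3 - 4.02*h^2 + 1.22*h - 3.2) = -0.6*h^5 + 1.31*h^4 + 3.32*h^3 - 7.17*h^2 + 1.83*h - 1.17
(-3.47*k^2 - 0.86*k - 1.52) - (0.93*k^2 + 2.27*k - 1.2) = -4.4*k^2 - 3.13*k - 0.32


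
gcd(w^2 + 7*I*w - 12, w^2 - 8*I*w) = 1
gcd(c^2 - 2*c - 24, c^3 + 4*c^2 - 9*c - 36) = c + 4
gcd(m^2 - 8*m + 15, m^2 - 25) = m - 5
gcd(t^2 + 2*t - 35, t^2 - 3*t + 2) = 1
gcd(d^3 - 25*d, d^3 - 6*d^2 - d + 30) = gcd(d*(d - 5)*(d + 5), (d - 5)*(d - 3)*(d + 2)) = d - 5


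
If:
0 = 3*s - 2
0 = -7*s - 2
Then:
No Solution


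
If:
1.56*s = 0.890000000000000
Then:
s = 0.57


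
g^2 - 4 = (g - 2)*(g + 2)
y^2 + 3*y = y*(y + 3)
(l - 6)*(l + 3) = l^2 - 3*l - 18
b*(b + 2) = b^2 + 2*b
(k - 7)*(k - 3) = k^2 - 10*k + 21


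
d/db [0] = 0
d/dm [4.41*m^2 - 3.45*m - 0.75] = 8.82*m - 3.45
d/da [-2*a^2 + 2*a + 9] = 2 - 4*a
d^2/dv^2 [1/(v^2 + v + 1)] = 2*(-v^2 - v + (2*v + 1)^2 - 1)/(v^2 + v + 1)^3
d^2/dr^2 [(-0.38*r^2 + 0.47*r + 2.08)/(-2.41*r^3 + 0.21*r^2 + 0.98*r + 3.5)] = (4.414156*r^6 - 16.378842*r^5 - 138.15807*r^4 + 59.299254*r^3 - 20.324304*r^2 - 105.764484*r + 11.596536)/(13.997521*r^9 - 3.659103*r^8 - 16.756971*r^7 - 58.018443*r^6 + 17.442138*r^5 + 48.529698*r^4 + 83.304508*r^3 - 17.8017*r^2 - 36.015*r - 42.875)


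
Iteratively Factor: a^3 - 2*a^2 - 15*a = (a + 3)*(a^2 - 5*a) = (a - 5)*(a + 3)*(a)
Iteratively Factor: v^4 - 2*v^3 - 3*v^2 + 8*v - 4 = (v - 2)*(v^3 - 3*v + 2) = (v - 2)*(v + 2)*(v^2 - 2*v + 1) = (v - 2)*(v - 1)*(v + 2)*(v - 1)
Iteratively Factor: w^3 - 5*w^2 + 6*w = (w - 3)*(w^2 - 2*w) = w*(w - 3)*(w - 2)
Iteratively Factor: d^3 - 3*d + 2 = (d - 1)*(d^2 + d - 2) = (d - 1)*(d + 2)*(d - 1)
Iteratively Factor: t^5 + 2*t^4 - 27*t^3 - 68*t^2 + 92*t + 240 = (t - 5)*(t^4 + 7*t^3 + 8*t^2 - 28*t - 48) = (t - 5)*(t + 2)*(t^3 + 5*t^2 - 2*t - 24) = (t - 5)*(t + 2)*(t + 4)*(t^2 + t - 6) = (t - 5)*(t - 2)*(t + 2)*(t + 4)*(t + 3)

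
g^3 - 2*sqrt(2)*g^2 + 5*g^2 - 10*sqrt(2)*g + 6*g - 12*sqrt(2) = (g + 2)*(g + 3)*(g - 2*sqrt(2))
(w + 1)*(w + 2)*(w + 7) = w^3 + 10*w^2 + 23*w + 14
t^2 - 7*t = t*(t - 7)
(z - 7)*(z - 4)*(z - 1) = z^3 - 12*z^2 + 39*z - 28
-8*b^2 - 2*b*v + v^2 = (-4*b + v)*(2*b + v)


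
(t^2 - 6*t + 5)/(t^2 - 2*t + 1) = (t - 5)/(t - 1)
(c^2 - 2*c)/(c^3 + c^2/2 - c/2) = 2*(c - 2)/(2*c^2 + c - 1)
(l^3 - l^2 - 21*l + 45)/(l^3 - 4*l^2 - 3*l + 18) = (l + 5)/(l + 2)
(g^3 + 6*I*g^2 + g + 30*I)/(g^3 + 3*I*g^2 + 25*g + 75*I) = (g - 2*I)/(g - 5*I)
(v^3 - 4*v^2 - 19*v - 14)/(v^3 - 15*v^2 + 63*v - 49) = (v^2 + 3*v + 2)/(v^2 - 8*v + 7)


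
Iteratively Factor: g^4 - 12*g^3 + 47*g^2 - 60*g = (g - 5)*(g^3 - 7*g^2 + 12*g) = g*(g - 5)*(g^2 - 7*g + 12) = g*(g - 5)*(g - 3)*(g - 4)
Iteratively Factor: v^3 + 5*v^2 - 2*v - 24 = (v - 2)*(v^2 + 7*v + 12) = (v - 2)*(v + 4)*(v + 3)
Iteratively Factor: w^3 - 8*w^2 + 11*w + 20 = (w - 5)*(w^2 - 3*w - 4) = (w - 5)*(w + 1)*(w - 4)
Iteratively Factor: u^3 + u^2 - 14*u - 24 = (u - 4)*(u^2 + 5*u + 6) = (u - 4)*(u + 3)*(u + 2)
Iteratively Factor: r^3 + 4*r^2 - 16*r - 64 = (r + 4)*(r^2 - 16) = (r + 4)^2*(r - 4)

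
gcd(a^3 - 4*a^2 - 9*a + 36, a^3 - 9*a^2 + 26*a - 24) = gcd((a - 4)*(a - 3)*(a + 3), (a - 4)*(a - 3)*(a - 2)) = a^2 - 7*a + 12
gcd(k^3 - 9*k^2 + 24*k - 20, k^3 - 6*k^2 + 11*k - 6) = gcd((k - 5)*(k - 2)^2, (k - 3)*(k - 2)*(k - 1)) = k - 2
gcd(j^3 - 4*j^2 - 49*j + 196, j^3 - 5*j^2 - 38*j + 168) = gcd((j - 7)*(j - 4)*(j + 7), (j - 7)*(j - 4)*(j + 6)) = j^2 - 11*j + 28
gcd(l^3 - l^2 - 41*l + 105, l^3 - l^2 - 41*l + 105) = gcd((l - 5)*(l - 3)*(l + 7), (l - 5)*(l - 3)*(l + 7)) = l^3 - l^2 - 41*l + 105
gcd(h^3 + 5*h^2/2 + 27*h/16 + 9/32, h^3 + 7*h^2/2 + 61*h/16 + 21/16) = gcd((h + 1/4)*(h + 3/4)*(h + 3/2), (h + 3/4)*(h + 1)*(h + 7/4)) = h + 3/4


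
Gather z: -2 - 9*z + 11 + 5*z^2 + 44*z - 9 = 5*z^2 + 35*z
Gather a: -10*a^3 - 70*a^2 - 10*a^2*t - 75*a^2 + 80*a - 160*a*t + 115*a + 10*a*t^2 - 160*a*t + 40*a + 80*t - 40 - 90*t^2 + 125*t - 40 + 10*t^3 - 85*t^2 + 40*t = -10*a^3 + a^2*(-10*t - 145) + a*(10*t^2 - 320*t + 235) + 10*t^3 - 175*t^2 + 245*t - 80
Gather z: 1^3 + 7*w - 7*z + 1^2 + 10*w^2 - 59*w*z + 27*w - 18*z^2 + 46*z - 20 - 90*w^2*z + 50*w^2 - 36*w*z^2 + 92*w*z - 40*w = 60*w^2 - 6*w + z^2*(-36*w - 18) + z*(-90*w^2 + 33*w + 39) - 18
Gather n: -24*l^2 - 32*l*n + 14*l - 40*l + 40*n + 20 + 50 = -24*l^2 - 26*l + n*(40 - 32*l) + 70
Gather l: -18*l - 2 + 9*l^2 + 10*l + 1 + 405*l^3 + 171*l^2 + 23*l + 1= 405*l^3 + 180*l^2 + 15*l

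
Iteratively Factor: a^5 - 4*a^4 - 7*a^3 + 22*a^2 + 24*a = (a + 1)*(a^4 - 5*a^3 - 2*a^2 + 24*a) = a*(a + 1)*(a^3 - 5*a^2 - 2*a + 24) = a*(a + 1)*(a + 2)*(a^2 - 7*a + 12) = a*(a - 4)*(a + 1)*(a + 2)*(a - 3)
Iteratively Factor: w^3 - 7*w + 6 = (w - 2)*(w^2 + 2*w - 3) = (w - 2)*(w - 1)*(w + 3)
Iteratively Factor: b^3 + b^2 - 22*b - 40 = (b + 4)*(b^2 - 3*b - 10) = (b + 2)*(b + 4)*(b - 5)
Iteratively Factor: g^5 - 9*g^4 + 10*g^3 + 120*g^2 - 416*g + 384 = (g - 3)*(g^4 - 6*g^3 - 8*g^2 + 96*g - 128) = (g - 4)*(g - 3)*(g^3 - 2*g^2 - 16*g + 32) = (g - 4)^2*(g - 3)*(g^2 + 2*g - 8) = (g - 4)^2*(g - 3)*(g + 4)*(g - 2)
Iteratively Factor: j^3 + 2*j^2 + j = (j)*(j^2 + 2*j + 1) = j*(j + 1)*(j + 1)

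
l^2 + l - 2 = (l - 1)*(l + 2)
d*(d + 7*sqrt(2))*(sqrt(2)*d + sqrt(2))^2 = 2*d^4 + 4*d^3 + 14*sqrt(2)*d^3 + 2*d^2 + 28*sqrt(2)*d^2 + 14*sqrt(2)*d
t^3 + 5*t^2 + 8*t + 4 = (t + 1)*(t + 2)^2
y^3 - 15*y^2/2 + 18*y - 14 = (y - 7/2)*(y - 2)^2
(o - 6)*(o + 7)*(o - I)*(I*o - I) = I*o^4 + o^3 - 43*I*o^2 - 43*o + 42*I*o + 42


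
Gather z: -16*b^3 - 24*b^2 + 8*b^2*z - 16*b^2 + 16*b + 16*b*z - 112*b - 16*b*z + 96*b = -16*b^3 + 8*b^2*z - 40*b^2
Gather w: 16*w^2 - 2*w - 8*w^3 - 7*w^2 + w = -8*w^3 + 9*w^2 - w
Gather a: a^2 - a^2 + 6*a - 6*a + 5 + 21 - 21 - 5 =0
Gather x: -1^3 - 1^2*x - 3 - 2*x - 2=-3*x - 6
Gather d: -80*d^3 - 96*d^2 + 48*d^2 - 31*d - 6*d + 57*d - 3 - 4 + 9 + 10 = -80*d^3 - 48*d^2 + 20*d + 12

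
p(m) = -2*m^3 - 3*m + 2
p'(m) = -6*m^2 - 3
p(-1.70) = 16.93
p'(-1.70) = -20.34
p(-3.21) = 77.78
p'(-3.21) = -64.82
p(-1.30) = 10.29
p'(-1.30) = -13.14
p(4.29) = -168.78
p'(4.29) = -113.42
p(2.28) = -28.54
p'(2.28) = -34.19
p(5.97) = -441.46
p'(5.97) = -216.85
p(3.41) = -87.53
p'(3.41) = -72.77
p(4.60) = -206.47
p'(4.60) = -129.96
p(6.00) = -448.00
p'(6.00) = -219.00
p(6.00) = -448.00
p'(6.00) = -219.00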